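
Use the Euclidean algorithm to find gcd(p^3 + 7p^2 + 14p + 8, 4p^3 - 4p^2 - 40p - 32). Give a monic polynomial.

Euclidean algorithm in ℚ[p]:
  p^3 + 7p^2 + 14p + 8 = (1/4)(4p^3 - 4p^2 - 40p - 32) + (8p^2 + 24p + 16)
  4p^3 - 4p^2 - 40p - 32 = ((1/2)p - 2)(8p^2 + 24p + 16) + (0)
Last nonzero remainder: 8p^2 + 24p + 16. Dividing through by 8 gives the monic gcd p^2 + 3p + 2.

p^2 + 3p + 2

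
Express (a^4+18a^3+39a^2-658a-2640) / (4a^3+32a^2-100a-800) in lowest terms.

(a^2+5a-66)/(4a-20)

Apply the Euclidean algorithm:
  a^4+18a^3+39a^2-658a-2640 = ((1/4)a+5/2)(4a^3+32a^2-100a-800) + (-16a^2-208a-640)
  4a^3+32a^2-100a-800 = (-(1/4)a+5/4)(-16a^2-208a-640) + (0)
Last nonzero remainder: -16a^2-208a-640. Dividing through by -16 gives the monic gcd a^2+13a+40.
Cancel a^2+13a+40 from numerator and denominator to get the reduced form.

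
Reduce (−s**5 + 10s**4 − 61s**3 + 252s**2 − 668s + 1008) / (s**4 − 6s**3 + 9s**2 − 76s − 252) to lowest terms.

Apply the Euclidean algorithm:
  −s**5 + 10s**4 − 61s**3 + 252s**2 − 668s + 1008 = (−s + 4)(s**4 − 6s**3 + 9s**2 − 76s − 252) + (−28s**3 + 140s**2 − 616s + 2016)
  s**4 − 6s**3 + 9s**2 − 76s − 252 = (−(1/28)s + 1/28)(−28s**3 + 140s**2 − 616s + 2016) + (−18s**2 + 18s − 324)
  −28s**3 + 140s**2 − 616s + 2016 = ((14/9)s − 56/9)(−18s**2 + 18s − 324) + (0)
Last nonzero remainder: −18s**2 + 18s − 324. Dividing through by −18 gives the monic gcd s**2 − s + 18.
Cancel s**2 − s + 18 from numerator and denominator to get the reduced form.

(−s**3 + 9s**2 − 34s + 56)/(s**2 − 5s − 14)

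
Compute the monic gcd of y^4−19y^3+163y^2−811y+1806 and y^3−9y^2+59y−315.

Apply the Euclidean algorithm:
  y^4−19y^3+163y^2−811y+1806 = (y−10)(y^3−9y^2+59y−315) + (14y^2+94y−1344)
  y^3−9y^2+59y−315 = ((1/14)y−55/49)(14y^2+94y−1344) + ((12765/49)y−12765/7)
  14y^2+94y−1344 = ((686/12765)y+3136/4255)((12765/49)y−12765/7) + (0)
Last nonzero remainder: (12765/49)y−12765/7. Dividing through by 12765/49 gives the monic gcd y−7.

y−7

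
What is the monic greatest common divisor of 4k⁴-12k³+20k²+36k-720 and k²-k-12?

Euclidean algorithm in ℚ[k]:
  4k⁴-12k³+20k²+36k-720 = (4k²-8k+60)(k²-k-12) + (0)
The last nonzero remainder k²-k-12 is already monic.

k²-k-12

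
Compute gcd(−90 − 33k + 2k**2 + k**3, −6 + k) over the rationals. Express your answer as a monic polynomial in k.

−6 + k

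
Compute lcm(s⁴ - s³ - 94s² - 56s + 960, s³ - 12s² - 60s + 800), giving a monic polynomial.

Euclidean algorithm in ℚ[s]:
  s⁴ - s³ - 94s² - 56s + 960 = (s + 11)(s³ - 12s² - 60s + 800) + (98s² - 196s - 7840)
  s³ - 12s² - 60s + 800 = ((1/98)s - 5/49)(98s² - 196s - 7840) + (0)
Last nonzero remainder: 98s² - 196s - 7840. Dividing through by 98 gives the monic gcd s² - 2s - 80.
Then lcm(f, g) = f·g / gcd(f, g); expanding and making the result monic gives the answer.

s⁵ - 11s⁴ - 84s³ + 884s² + 1520s - 9600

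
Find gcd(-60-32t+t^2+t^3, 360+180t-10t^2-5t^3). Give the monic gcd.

Apply the Euclidean algorithm:
  t^3+t^2-32t-60 = (-1/5)(-5t^3-10t^2+180t+360) + (-t^2+4t+12)
  -5t^3-10t^2+180t+360 = (5t+30)(-t^2+4t+12) + (0)
Last nonzero remainder: -t^2+4t+12. Dividing through by -1 gives the monic gcd t^2-4t-12.

-12-4t+t^2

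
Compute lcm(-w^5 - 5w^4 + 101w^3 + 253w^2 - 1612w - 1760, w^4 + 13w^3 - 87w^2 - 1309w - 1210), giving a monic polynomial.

w^7 + 6w^6 - 206w^5 - 904w^4 + 12469w^3 + 31202w^2 - 175560w - 193600

By polynomial division,
  -w^5 - 5w^4 + 101w^3 + 253w^2 - 1612w - 1760 = (-w + 8)(w^4 + 13w^3 - 87w^2 - 1309w - 1210) + (-90w^3 - 360w^2 + 7650w + 7920)
  w^4 + 13w^3 - 87w^2 - 1309w - 1210 = (-(1/90)w - 1/10)(-90w^3 - 360w^2 + 7650w + 7920) + (-38w^2 - 456w - 418)
  -90w^3 - 360w^2 + 7650w + 7920 = ((45/19)w - 360/19)(-38w^2 - 456w - 418) + (0)
Last nonzero remainder: -38w^2 - 456w - 418. Dividing through by -38 gives the monic gcd w^2 + 12w + 11.
Then lcm(f, g) = f·g / gcd(f, g); expanding and making the result monic gives the answer.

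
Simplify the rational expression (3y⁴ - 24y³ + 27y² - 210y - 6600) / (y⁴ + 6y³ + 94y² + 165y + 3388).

Repeated division with remainder:
  3y⁴ - 24y³ + 27y² - 210y - 6600 = (3)(y⁴ + 6y³ + 94y² + 165y + 3388) + (-42y³ - 255y² - 705y - 16764)
  y⁴ + 6y³ + 94y² + 165y + 3388 = (-(1/42)y + 1/588)(-42y³ - 255y² - 705y - 16764) + ((15219/196)y² - (45657/196)y + 167409/49)
  -42y³ - 255y² - 705y - 16764 = (-(2744/5073)y - 24892/5073)((15219/196)y² - (45657/196)y + 167409/49) + (0)
Last nonzero remainder: (15219/196)y² - (45657/196)y + 167409/49. Dividing through by 15219/196 gives the monic gcd y² - 3y + 44.
Cancel y² - 3y + 44 from numerator and denominator to get the reduced form.

(3y² - 15y - 150)/(y² + 9y + 77)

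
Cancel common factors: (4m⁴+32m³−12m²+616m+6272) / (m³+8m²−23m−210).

Euclidean algorithm in ℚ[m]:
  4m⁴+32m³−12m²+616m+6272 = (4m)(m³+8m²−23m−210) + (80m²+1456m+6272)
  m³+8m²−23m−210 = ((1/80)m−51/400)(80m²+1456m+6272) + ((2106/25)m+14742/25)
  80m²+1456m+6272 = ((1000/1053)m+11200/1053)((2106/25)m+14742/25) + (0)
Last nonzero remainder: (2106/25)m+14742/25. Dividing through by 2106/25 gives the monic gcd m+7.
Cancel m+7 from numerator and denominator to get the reduced form.

(4m³+4m²−40m+896)/(m²+m−30)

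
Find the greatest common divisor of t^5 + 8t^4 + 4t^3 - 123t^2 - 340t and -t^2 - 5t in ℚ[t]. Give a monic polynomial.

t^2 + 5t

By polynomial division,
  t^5 + 8t^4 + 4t^3 - 123t^2 - 340t = (-t^3 - 3t^2 + 11t + 68)(-t^2 - 5t) + (0)
Last nonzero remainder: -t^2 - 5t. Dividing through by -1 gives the monic gcd t^2 + 5t.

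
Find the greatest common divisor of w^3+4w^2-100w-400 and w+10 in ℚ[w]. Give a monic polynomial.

Euclidean algorithm in ℚ[w]:
  w^3+4w^2-100w-400 = (w^2-6w-40)(w+10) + (0)
The last nonzero remainder w+10 is already monic.

w+10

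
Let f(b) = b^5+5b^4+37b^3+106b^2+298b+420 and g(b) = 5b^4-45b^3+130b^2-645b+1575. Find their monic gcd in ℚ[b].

b^2+b+15

Repeated division with remainder:
  b^5+5b^4+37b^3+106b^2+298b+420 = ((1/5)b+14/5)(5b^4-45b^3+130b^2-645b+1575) + (137b^3-129b^2+1789b-3990)
  5b^4-45b^3+130b^2-645b+1575 = ((5/137)b-5520/18769)(137b^3-129b^2+1789b-3990) + ((502425/18769)b^2+(502425/18769)b+7536375/18769)
  137b^3-129b^2+1789b-3990 = ((2571353/502425)b-713222/71775)((502425/18769)b^2+(502425/18769)b+7536375/18769) + (0)
Last nonzero remainder: (502425/18769)b^2+(502425/18769)b+7536375/18769. Dividing through by 502425/18769 gives the monic gcd b^2+b+15.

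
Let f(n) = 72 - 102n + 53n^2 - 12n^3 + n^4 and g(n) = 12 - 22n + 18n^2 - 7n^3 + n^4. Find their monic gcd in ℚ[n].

6 - 5n + n^2

By polynomial division,
  n^4 - 12n^3 + 53n^2 - 102n + 72 = (n^4 - 7n^3 + 18n^2 - 22n + 12) + (-5n^3 + 35n^2 - 80n + 60)
  n^4 - 7n^3 + 18n^2 - 22n + 12 = (-(1/5)n)(-5n^3 + 35n^2 - 80n + 60) + (2n^2 - 10n + 12)
  -5n^3 + 35n^2 - 80n + 60 = (-(5/2)n + 5)(2n^2 - 10n + 12) + (0)
Last nonzero remainder: 2n^2 - 10n + 12. Dividing through by 2 gives the monic gcd n^2 - 5n + 6.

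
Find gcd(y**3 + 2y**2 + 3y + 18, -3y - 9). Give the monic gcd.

Apply the Euclidean algorithm:
  y**3 + 2y**2 + 3y + 18 = (-(1/3)y**2 + (1/3)y - 2)(-3y - 9) + (0)
Last nonzero remainder: -3y - 9. Dividing through by -3 gives the monic gcd y + 3.

y + 3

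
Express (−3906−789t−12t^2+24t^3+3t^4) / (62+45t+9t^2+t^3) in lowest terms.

(−126+3t+3t^2)/(2+t)

Euclidean algorithm in ℚ[t]:
  3t^4+24t^3−12t^2−789t−3906 = (3t−3)(t^3+9t^2+45t+62) + (−120t^2−840t−3720)
  t^3+9t^2+45t+62 = (−(1/120)t−1/60)(−120t^2−840t−3720) + (0)
Last nonzero remainder: −120t^2−840t−3720. Dividing through by −120 gives the monic gcd t^2+7t+31.
Cancel t^2+7t+31 from numerator and denominator to get the reduced form.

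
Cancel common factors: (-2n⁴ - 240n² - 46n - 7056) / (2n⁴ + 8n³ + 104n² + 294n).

(-n² + n - 72)/(n² + 3n)

Repeated division with remainder:
  -2n⁴ - 240n² - 46n - 7056 = (-1)(2n⁴ + 8n³ + 104n² + 294n) + (8n³ - 136n² + 248n - 7056)
  2n⁴ + 8n³ + 104n² + 294n = ((1/4)n + 21/4)(8n³ - 136n² + 248n - 7056) + (756n² + 756n + 37044)
  8n³ - 136n² + 248n - 7056 = ((2/189)n - 4/21)(756n² + 756n + 37044) + (0)
Last nonzero remainder: 756n² + 756n + 37044. Dividing through by 756 gives the monic gcd n² + n + 49.
Cancel n² + n + 49 from numerator and denominator to get the reduced form.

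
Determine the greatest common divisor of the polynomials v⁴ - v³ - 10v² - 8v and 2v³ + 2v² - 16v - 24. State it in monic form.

v + 2

Repeated division with remainder:
  v⁴ - v³ - 10v² - 8v = ((1/2)v - 1)(2v³ + 2v² - 16v - 24) + (-12v - 24)
  2v³ + 2v² - 16v - 24 = (-(1/6)v² + (1/6)v + 1)(-12v - 24) + (0)
Last nonzero remainder: -12v - 24. Dividing through by -12 gives the monic gcd v + 2.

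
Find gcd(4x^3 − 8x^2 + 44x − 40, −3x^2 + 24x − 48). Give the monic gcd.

Euclidean algorithm in ℚ[x]:
  4x^3 − 8x^2 + 44x − 40 = (−(4/3)x − 8)(−3x^2 + 24x − 48) + (172x − 424)
  −3x^2 + 24x − 48 = (−(3/172)x + 357/3698)(172x − 424) + (−13068/1849)
  172x − 424 = (−(79507/3267)x + 195994/3267)(−13068/1849) + (0)
The last nonzero remainder is the constant −13068/1849, so the polynomials are coprime and gcd = 1.

1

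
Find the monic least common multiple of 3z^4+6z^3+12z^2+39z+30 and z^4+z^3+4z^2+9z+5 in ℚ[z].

z^5+3z^4+6z^3+17z^2+23z+10

Euclidean algorithm in ℚ[z]:
  3z^4+6z^3+12z^2+39z+30 = (3)(z^4+z^3+4z^2+9z+5) + (3z^3+12z+15)
  z^4+z^3+4z^2+9z+5 = ((1/3)z+1/3)(3z^3+12z+15) + (0)
Last nonzero remainder: 3z^3+12z+15. Dividing through by 3 gives the monic gcd z^3+4z+5.
Then lcm(f, g) = f·g / gcd(f, g); expanding and making the result monic gives the answer.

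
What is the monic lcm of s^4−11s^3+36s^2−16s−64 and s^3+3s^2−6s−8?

Repeated division with remainder:
  s^4−11s^3+36s^2−16s−64 = (s−14)(s^3+3s^2−6s−8) + (84s^2−92s−176)
  s^3+3s^2−6s−8 = ((1/84)s+43/882)(84s^2−92s−176) + ((256/441)s+256/441)
  84s^2−92s−176 = ((9261/64)s−4851/16)((256/441)s+256/441) + (0)
Last nonzero remainder: (256/441)s+256/441. Dividing through by 256/441 gives the monic gcd s+1.
Then lcm(f, g) = f·g / gcd(f, g); expanding and making the result monic gives the answer.

s^6−9s^5+6s^4+144s^3−384s^2+512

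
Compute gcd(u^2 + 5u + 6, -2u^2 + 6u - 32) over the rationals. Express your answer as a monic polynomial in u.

1

By polynomial division,
  u^2 + 5u + 6 = (-1/2)(-2u^2 + 6u - 32) + (8u - 10)
  -2u^2 + 6u - 32 = (-(1/4)u + 7/16)(8u - 10) + (-221/8)
  8u - 10 = (-(64/221)u + 80/221)(-221/8) + (0)
The last nonzero remainder is the constant -221/8, so the polynomials are coprime and gcd = 1.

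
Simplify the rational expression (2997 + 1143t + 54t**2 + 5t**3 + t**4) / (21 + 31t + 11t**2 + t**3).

(999 + 48t + 2t**2 + t**3)/(7 + 8t + t**2)

Apply the Euclidean algorithm:
  t**4 + 5t**3 + 54t**2 + 1143t + 2997 = (t - 6)(t**3 + 11t**2 + 31t + 21) + (89t**2 + 1308t + 3123)
  t**3 + 11t**2 + 31t + 21 = ((1/89)t - 329/7921)(89t**2 + 1308t + 3123) + ((397936/7921)t + 1193808/7921)
  89t**2 + 1308t + 3123 = ((704969/397936)t + 8245761/397936)((397936/7921)t + 1193808/7921) + (0)
Last nonzero remainder: (397936/7921)t + 1193808/7921. Dividing through by 397936/7921 gives the monic gcd t + 3.
Cancel t + 3 from numerator and denominator to get the reduced form.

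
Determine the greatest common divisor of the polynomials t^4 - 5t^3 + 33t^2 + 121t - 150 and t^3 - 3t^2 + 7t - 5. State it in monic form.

Apply the Euclidean algorithm:
  t^4 - 5t^3 + 33t^2 + 121t - 150 = (t - 2)(t^3 - 3t^2 + 7t - 5) + (20t^2 + 140t - 160)
  t^3 - 3t^2 + 7t - 5 = ((1/20)t - 1/2)(20t^2 + 140t - 160) + (85t - 85)
  20t^2 + 140t - 160 = ((4/17)t + 32/17)(85t - 85) + (0)
Last nonzero remainder: 85t - 85. Dividing through by 85 gives the monic gcd t - 1.

t - 1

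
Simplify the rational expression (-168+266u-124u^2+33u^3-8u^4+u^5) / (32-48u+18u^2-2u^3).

Euclidean algorithm in ℚ[u]:
  u^5-8u^4+33u^3-124u^2+266u-168 = (-(1/2)u^2-(1/2)u-9)(-2u^3+18u^2-48u+32) + (30u^2-150u+120)
  -2u^3+18u^2-48u+32 = (-(1/15)u+4/15)(30u^2-150u+120) + (0)
Last nonzero remainder: 30u^2-150u+120. Dividing through by 30 gives the monic gcd u^2-5u+4.
Cancel u^2-5u+4 from numerator and denominator to get the reduced form.

(42-14u+3u^2-u^3)/(-8+2u)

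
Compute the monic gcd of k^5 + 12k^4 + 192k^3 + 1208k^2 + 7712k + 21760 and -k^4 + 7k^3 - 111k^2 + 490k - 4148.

Repeated division with remainder:
  k^5 + 12k^4 + 192k^3 + 1208k^2 + 7712k + 21760 = (-k - 19)(-k^4 + 7k^3 - 111k^2 + 490k - 4148) + (214k^3 - 411k^2 + 12874k - 57052)
  -k^4 + 7k^3 - 111k^2 + 490k - 4148 = (-(1/214)k + 1087/45796)(214k^3 - 411k^2 + 12874k - 57052) + (-(1881563/45796)k^2 - (1881563/22898)k - 31986571/11449)
  214k^3 - 411k^2 + 12874k - 57052 = (-(9800344/1881563)k + 38422844/1881563)(-(1881563/45796)k^2 - (1881563/22898)k - 31986571/11449) + (0)
Last nonzero remainder: -(1881563/45796)k^2 - (1881563/22898)k - 31986571/11449. Dividing through by -1881563/45796 gives the monic gcd k^2 + 2k + 68.

k^2 + 2k + 68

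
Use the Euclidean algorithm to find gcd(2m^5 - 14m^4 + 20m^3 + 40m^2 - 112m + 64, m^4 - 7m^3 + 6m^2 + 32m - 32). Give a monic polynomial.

Apply the Euclidean algorithm:
  2m^5 - 14m^4 + 20m^3 + 40m^2 - 112m + 64 = (2m)(m^4 - 7m^3 + 6m^2 + 32m - 32) + (8m^3 - 24m^2 - 48m + 64)
  m^4 - 7m^3 + 6m^2 + 32m - 32 = ((1/8)m - 1/2)(8m^3 - 24m^2 - 48m + 64) + (0)
Last nonzero remainder: 8m^3 - 24m^2 - 48m + 64. Dividing through by 8 gives the monic gcd m^3 - 3m^2 - 6m + 8.

m^3 - 3m^2 - 6m + 8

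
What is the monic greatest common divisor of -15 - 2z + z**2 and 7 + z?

1

Repeated division with remainder:
  z**2 - 2z - 15 = (z - 9)(z + 7) + (48)
  z + 7 = ((1/48)z + 7/48)(48) + (0)
The last nonzero remainder is the constant 48, so the polynomials are coprime and gcd = 1.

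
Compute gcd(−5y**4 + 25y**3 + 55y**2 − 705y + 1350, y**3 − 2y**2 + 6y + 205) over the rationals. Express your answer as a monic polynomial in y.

Apply the Euclidean algorithm:
  −5y**4 + 25y**3 + 55y**2 − 705y + 1350 = (−5y + 15)(y**3 − 2y**2 + 6y + 205) + (115y**2 + 230y − 1725)
  y**3 − 2y**2 + 6y + 205 = ((1/115)y − 4/115)(115y**2 + 230y − 1725) + (29y + 145)
  115y**2 + 230y − 1725 = ((115/29)y − 345/29)(29y + 145) + (0)
Last nonzero remainder: 29y + 145. Dividing through by 29 gives the monic gcd y + 5.

y + 5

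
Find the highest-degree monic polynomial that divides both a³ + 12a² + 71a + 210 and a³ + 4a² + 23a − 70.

a² + 6a + 35

By polynomial division,
  a³ + 12a² + 71a + 210 = (a³ + 4a² + 23a − 70) + (8a² + 48a + 280)
  a³ + 4a² + 23a − 70 = ((1/8)a − 1/4)(8a² + 48a + 280) + (0)
Last nonzero remainder: 8a² + 48a + 280. Dividing through by 8 gives the monic gcd a² + 6a + 35.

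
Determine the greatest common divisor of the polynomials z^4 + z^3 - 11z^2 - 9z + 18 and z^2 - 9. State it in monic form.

Repeated division with remainder:
  z^4 + z^3 - 11z^2 - 9z + 18 = (z^2 + z - 2)(z^2 - 9) + (0)
The last nonzero remainder z^2 - 9 is already monic.

z^2 - 9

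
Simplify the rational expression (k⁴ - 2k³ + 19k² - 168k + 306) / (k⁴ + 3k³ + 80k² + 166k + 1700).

(k² - 6k + 9)/(k² - k + 50)

By polynomial division,
  k⁴ - 2k³ + 19k² - 168k + 306 = (k⁴ + 3k³ + 80k² + 166k + 1700) + (-5k³ - 61k² - 334k - 1394)
  k⁴ + 3k³ + 80k² + 166k + 1700 = (-(1/5)k + 46/25)(-5k³ - 61k² - 334k - 1394) + ((3136/25)k² + (12544/25)k + 106624/25)
  -5k³ - 61k² - 334k - 1394 = (-(125/3136)k - 1025/3136)((3136/25)k² + (12544/25)k + 106624/25) + (0)
Last nonzero remainder: (3136/25)k² + (12544/25)k + 106624/25. Dividing through by 3136/25 gives the monic gcd k² + 4k + 34.
Cancel k² + 4k + 34 from numerator and denominator to get the reduced form.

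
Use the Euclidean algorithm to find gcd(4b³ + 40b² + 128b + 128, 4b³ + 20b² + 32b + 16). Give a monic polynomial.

b + 2

Apply the Euclidean algorithm:
  4b³ + 40b² + 128b + 128 = (4b³ + 20b² + 32b + 16) + (20b² + 96b + 112)
  4b³ + 20b² + 32b + 16 = ((1/5)b + 1/25)(20b² + 96b + 112) + ((144/25)b + 288/25)
  20b² + 96b + 112 = ((125/36)b + 175/18)((144/25)b + 288/25) + (0)
Last nonzero remainder: (144/25)b + 288/25. Dividing through by 144/25 gives the monic gcd b + 2.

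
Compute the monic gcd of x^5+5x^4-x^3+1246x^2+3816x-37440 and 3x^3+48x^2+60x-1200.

x^2+6x-40

By polynomial division,
  x^5+5x^4-x^3+1246x^2+3816x-37440 = ((1/3)x^2-(11/3)x+155/3)(3x^3+48x^2+60x-1200) + (-614x^2-3684x+24560)
  3x^3+48x^2+60x-1200 = (-(3/614)x-15/307)(-614x^2-3684x+24560) + (0)
Last nonzero remainder: -614x^2-3684x+24560. Dividing through by -614 gives the monic gcd x^2+6x-40.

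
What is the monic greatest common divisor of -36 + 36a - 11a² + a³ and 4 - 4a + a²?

Euclidean algorithm in ℚ[a]:
  a³ - 11a² + 36a - 36 = (a - 7)(a² - 4a + 4) + (4a - 8)
  a² - 4a + 4 = ((1/4)a - 1/2)(4a - 8) + (0)
Last nonzero remainder: 4a - 8. Dividing through by 4 gives the monic gcd a - 2.

-2 + a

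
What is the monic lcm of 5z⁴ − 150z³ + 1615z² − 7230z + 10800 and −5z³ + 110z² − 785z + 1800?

z⁵ − 35z⁴ + 473z³ − 3061z² + 9390z − 10800

By polynomial division,
  5z⁴ − 150z³ + 1615z² − 7230z + 10800 = (−z + 8)(−5z³ + 110z² − 785z + 1800) + (−50z² + 850z − 3600)
  −5z³ + 110z² − 785z + 1800 = ((1/10)z − 1/2)(−50z² + 850z − 3600) + (0)
Last nonzero remainder: −50z² + 850z − 3600. Dividing through by −50 gives the monic gcd z² − 17z + 72.
Then lcm(f, g) = f·g / gcd(f, g); expanding and making the result monic gives the answer.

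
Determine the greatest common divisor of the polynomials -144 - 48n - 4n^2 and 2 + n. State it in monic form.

1

Euclidean algorithm in ℚ[n]:
  -4n^2 - 48n - 144 = (-4n - 40)(n + 2) + (-64)
  n + 2 = (-(1/64)n - 1/32)(-64) + (0)
The last nonzero remainder is the constant -64, so the polynomials are coprime and gcd = 1.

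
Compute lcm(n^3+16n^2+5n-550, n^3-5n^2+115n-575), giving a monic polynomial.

Euclidean algorithm in ℚ[n]:
  n^3+16n^2+5n-550 = (n^3-5n^2+115n-575) + (21n^2-110n+25)
  n^3-5n^2+115n-575 = ((1/21)n+5/441)(21n^2-110n+25) + ((50740/441)n-253700/441)
  21n^2-110n+25 = ((9261/50740)n-441/10148)((50740/441)n-253700/441) + (0)
Last nonzero remainder: (50740/441)n-253700/441. Dividing through by 50740/441 gives the monic gcd n-5.
Then lcm(f, g) = f·g / gcd(f, g); expanding and making the result monic gives the answer.

n^5+16n^4+120n^3+1290n^2+575n-63250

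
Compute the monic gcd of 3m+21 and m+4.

By polynomial division,
  3m+21 = (3)(m+4) + (9)
  m+4 = ((1/9)m+4/9)(9) + (0)
The last nonzero remainder is the constant 9, so the polynomials are coprime and gcd = 1.

1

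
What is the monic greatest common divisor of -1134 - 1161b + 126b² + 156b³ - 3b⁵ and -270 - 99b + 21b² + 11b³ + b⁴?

-54 - 9b + 6b² + b³

Apply the Euclidean algorithm:
  -3b⁵ + 156b³ + 126b² - 1161b - 1134 = (-3b + 33)(b⁴ + 11b³ + 21b² - 99b - 270) + (-144b³ - 864b² + 1296b + 7776)
  b⁴ + 11b³ + 21b² - 99b - 270 = (-(1/144)b - 5/144)(-144b³ - 864b² + 1296b + 7776) + (0)
Last nonzero remainder: -144b³ - 864b² + 1296b + 7776. Dividing through by -144 gives the monic gcd b³ + 6b² - 9b - 54.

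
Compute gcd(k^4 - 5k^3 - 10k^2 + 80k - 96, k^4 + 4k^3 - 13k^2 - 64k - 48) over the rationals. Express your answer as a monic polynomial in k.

k^2 - 16

Euclidean algorithm in ℚ[k]:
  k^4 - 5k^3 - 10k^2 + 80k - 96 = (k^4 + 4k^3 - 13k^2 - 64k - 48) + (-9k^3 + 3k^2 + 144k - 48)
  k^4 + 4k^3 - 13k^2 - 64k - 48 = (-(1/9)k - 13/27)(-9k^3 + 3k^2 + 144k - 48) + ((40/9)k^2 - 640/9)
  -9k^3 + 3k^2 + 144k - 48 = (-(81/40)k + 27/40)((40/9)k^2 - 640/9) + (0)
Last nonzero remainder: (40/9)k^2 - 640/9. Dividing through by 40/9 gives the monic gcd k^2 - 16.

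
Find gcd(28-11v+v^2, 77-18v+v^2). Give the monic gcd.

-7+v

By polynomial division,
  v^2-11v+28 = (v^2-18v+77) + (7v-49)
  v^2-18v+77 = ((1/7)v-11/7)(7v-49) + (0)
Last nonzero remainder: 7v-49. Dividing through by 7 gives the monic gcd v-7.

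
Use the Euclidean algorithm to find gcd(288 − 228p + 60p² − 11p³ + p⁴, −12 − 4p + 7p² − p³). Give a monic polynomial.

Repeated division with remainder:
  p⁴ − 11p³ + 60p² − 228p + 288 = (−p + 4)(−p³ + 7p² − 4p − 12) + (28p² − 224p + 336)
  −p³ + 7p² − 4p − 12 = (−(1/28)p − 1/28)(28p² − 224p + 336) + (0)
Last nonzero remainder: 28p² − 224p + 336. Dividing through by 28 gives the monic gcd p² − 8p + 12.

12 − 8p + p²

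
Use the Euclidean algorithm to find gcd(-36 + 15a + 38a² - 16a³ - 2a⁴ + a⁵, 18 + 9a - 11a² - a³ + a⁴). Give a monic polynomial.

-3 - 2a + a²

Repeated division with remainder:
  a⁵ - 2a⁴ - 16a³ + 38a² + 15a - 36 = (a - 1)(a⁴ - a³ - 11a² + 9a + 18) + (-6a³ + 18a² + 6a - 18)
  a⁴ - a³ - 11a² + 9a + 18 = (-(1/6)a - 1/3)(-6a³ + 18a² + 6a - 18) + (-4a² + 8a + 12)
  -6a³ + 18a² + 6a - 18 = ((3/2)a - 3/2)(-4a² + 8a + 12) + (0)
Last nonzero remainder: -4a² + 8a + 12. Dividing through by -4 gives the monic gcd a² - 2a - 3.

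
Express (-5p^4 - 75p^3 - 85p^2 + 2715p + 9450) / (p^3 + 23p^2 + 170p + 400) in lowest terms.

(-5p^3 - 50p^2 + 165p + 1890)/(p^2 + 18p + 80)

Repeated division with remainder:
  -5p^4 - 75p^3 - 85p^2 + 2715p + 9450 = (-5p + 40)(p^3 + 23p^2 + 170p + 400) + (-155p^2 - 2085p - 6550)
  p^3 + 23p^2 + 170p + 400 = (-(1/155)p - 296/4805)(-155p^2 - 2085p - 6550) + (-(672/961)p - 3360/961)
  -155p^2 - 2085p - 6550 = ((148955/672)p + 629455/336)(-(672/961)p - 3360/961) + (0)
Last nonzero remainder: -(672/961)p - 3360/961. Dividing through by -672/961 gives the monic gcd p + 5.
Cancel p + 5 from numerator and denominator to get the reduced form.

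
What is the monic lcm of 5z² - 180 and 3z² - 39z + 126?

z³ - 7z² - 36z + 252

Euclidean algorithm in ℚ[z]:
  5z² - 180 = (5/3)(3z² - 39z + 126) + (65z - 390)
  3z² - 39z + 126 = ((3/65)z - 21/65)(65z - 390) + (0)
Last nonzero remainder: 65z - 390. Dividing through by 65 gives the monic gcd z - 6.
Then lcm(f, g) = f·g / gcd(f, g); expanding and making the result monic gives the answer.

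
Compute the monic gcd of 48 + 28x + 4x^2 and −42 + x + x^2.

Euclidean algorithm in ℚ[x]:
  4x^2 + 28x + 48 = (4)(x^2 + x − 42) + (24x + 216)
  x^2 + x − 42 = ((1/24)x − 1/3)(24x + 216) + (30)
  24x + 216 = ((4/5)x + 36/5)(30) + (0)
The last nonzero remainder is the constant 30, so the polynomials are coprime and gcd = 1.

1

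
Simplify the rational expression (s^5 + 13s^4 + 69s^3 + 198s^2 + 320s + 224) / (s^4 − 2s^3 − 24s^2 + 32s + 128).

(s^3 + 7s^2 + 19s + 28)/(s^2 − 8s + 16)

By polynomial division,
  s^5 + 13s^4 + 69s^3 + 198s^2 + 320s + 224 = (s + 15)(s^4 − 2s^3 − 24s^2 + 32s + 128) + (123s^3 + 526s^2 − 288s − 1696)
  s^4 − 2s^3 − 24s^2 + 32s + 128 = ((1/123)s − 772/15129)(123s^3 + 526s^2 − 288s − 1696) + ((78400/15129)s^2 + (156800/5043)s + 627200/15129)
  123s^3 + 526s^2 − 288s − 1696 = ((1860867/78400)s − 801837/19600)((78400/15129)s^2 + (156800/5043)s + 627200/15129) + (0)
Last nonzero remainder: (78400/15129)s^2 + (156800/5043)s + 627200/15129. Dividing through by 78400/15129 gives the monic gcd s^2 + 6s + 8.
Cancel s^2 + 6s + 8 from numerator and denominator to get the reduced form.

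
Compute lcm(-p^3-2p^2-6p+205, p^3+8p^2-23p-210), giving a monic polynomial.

p^5+15p^4+74p^3-43p^2-2413p-8610

Euclidean algorithm in ℚ[p]:
  -p^3-2p^2-6p+205 = (-1)(p^3+8p^2-23p-210) + (6p^2-29p-5)
  p^3+8p^2-23p-210 = ((1/6)p+77/36)(6p^2-29p-5) + ((1435/36)p-7175/36)
  6p^2-29p-5 = ((216/1435)p+36/1435)((1435/36)p-7175/36) + (0)
Last nonzero remainder: (1435/36)p-7175/36. Dividing through by 1435/36 gives the monic gcd p-5.
Then lcm(f, g) = f·g / gcd(f, g); expanding and making the result monic gives the answer.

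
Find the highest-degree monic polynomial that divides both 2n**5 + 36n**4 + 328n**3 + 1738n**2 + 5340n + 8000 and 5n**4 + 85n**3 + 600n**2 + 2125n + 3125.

By polynomial division,
  2n**5 + 36n**4 + 328n**3 + 1738n**2 + 5340n + 8000 = ((2/5)n + 2/5)(5n**4 + 85n**3 + 600n**2 + 2125n + 3125) + (54n**3 + 648n**2 + 3240n + 6750)
  5n**4 + 85n**3 + 600n**2 + 2125n + 3125 = ((5/54)n + 25/54)(54n**3 + 648n**2 + 3240n + 6750) + (0)
Last nonzero remainder: 54n**3 + 648n**2 + 3240n + 6750. Dividing through by 54 gives the monic gcd n**3 + 12n**2 + 60n + 125.

n**3 + 12n**2 + 60n + 125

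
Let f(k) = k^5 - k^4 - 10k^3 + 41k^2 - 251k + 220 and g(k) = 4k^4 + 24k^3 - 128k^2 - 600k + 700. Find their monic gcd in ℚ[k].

Apply the Euclidean algorithm:
  k^5 - k^4 - 10k^3 + 41k^2 - 251k + 220 = ((1/4)k - 7/4)(4k^4 + 24k^3 - 128k^2 - 600k + 700) + (64k^3 - 33k^2 - 1476k + 1445)
  4k^4 + 24k^3 - 128k^2 - 600k + 700 = ((1/16)k + 417/1024)(64k^3 - 33k^2 - 1476k + 1445) + (-(22847/1024)k^2 - (22847/256)k + 114235/1024)
  64k^3 - 33k^2 - 1476k + 1445 = (-(65536/22847)k + 295936/22847)(-(22847/1024)k^2 - (22847/256)k + 114235/1024) + (0)
Last nonzero remainder: -(22847/1024)k^2 - (22847/256)k + 114235/1024. Dividing through by -22847/1024 gives the monic gcd k^2 + 4k - 5.

k^2 + 4k - 5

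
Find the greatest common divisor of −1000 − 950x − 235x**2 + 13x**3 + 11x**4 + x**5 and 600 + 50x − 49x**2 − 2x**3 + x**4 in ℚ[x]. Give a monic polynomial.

−100 − 25x + 4x**2 + x**3

Euclidean algorithm in ℚ[x]:
  x**5 + 11x**4 + 13x**3 − 235x**2 − 950x − 1000 = (x + 13)(x**4 − 2x**3 − 49x**2 + 50x + 600) + (88x**3 + 352x**2 − 2200x − 8800)
  x**4 − 2x**3 − 49x**2 + 50x + 600 = ((1/88)x − 3/44)(88x**3 + 352x**2 − 2200x − 8800) + (0)
Last nonzero remainder: 88x**3 + 352x**2 − 2200x − 8800. Dividing through by 88 gives the monic gcd x**3 + 4x**2 − 25x − 100.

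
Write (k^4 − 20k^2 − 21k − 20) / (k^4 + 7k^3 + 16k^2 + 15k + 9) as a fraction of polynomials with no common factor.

Euclidean algorithm in ℚ[k]:
  k^4 − 20k^2 − 21k − 20 = (k^4 + 7k^3 + 16k^2 + 15k + 9) + (−7k^3 − 36k^2 − 36k − 29)
  k^4 + 7k^3 + 16k^2 + 15k + 9 = (−(1/7)k − 13/49)(−7k^3 − 36k^2 − 36k − 29) + ((64/49)k^2 + (64/49)k + 64/49)
  −7k^3 − 36k^2 − 36k − 29 = (−(343/64)k − 1421/64)((64/49)k^2 + (64/49)k + 64/49) + (0)
Last nonzero remainder: (64/49)k^2 + (64/49)k + 64/49. Dividing through by 64/49 gives the monic gcd k^2 + k + 1.
Cancel k^2 + k + 1 from numerator and denominator to get the reduced form.

(k^2 − k − 20)/(k^2 + 6k + 9)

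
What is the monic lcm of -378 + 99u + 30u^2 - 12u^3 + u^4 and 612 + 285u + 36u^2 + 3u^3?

-25704 + 3330u + 2553u^2 - 447u^3 - 10u^4 - 3u^5 + u^6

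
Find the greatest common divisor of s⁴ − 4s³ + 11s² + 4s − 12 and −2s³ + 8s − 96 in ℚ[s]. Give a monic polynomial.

Apply the Euclidean algorithm:
  s⁴ − 4s³ + 11s² + 4s − 12 = (−(1/2)s + 2)(−2s³ + 8s − 96) + (15s² − 60s + 180)
  −2s³ + 8s − 96 = (−(2/15)s − 8/15)(15s² − 60s + 180) + (0)
Last nonzero remainder: 15s² − 60s + 180. Dividing through by 15 gives the monic gcd s² − 4s + 12.

s² − 4s + 12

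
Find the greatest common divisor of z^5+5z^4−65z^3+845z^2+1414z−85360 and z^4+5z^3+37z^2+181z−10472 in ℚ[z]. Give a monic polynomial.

Apply the Euclidean algorithm:
  z^5+5z^4−65z^3+845z^2+1414z−85360 = (z)(z^4+5z^3+37z^2+181z−10472) + (−102z^3+664z^2+11886z−85360)
  z^4+5z^3+37z^2+181z−10472 = (−(1/102)z−587/5202)(−102z^3+664z^2+11886z−85360) + ((594214/2601)z^2+(594214/867)z−52290832/2601)
  −102z^3+664z^2+11886z−85360 = (−(132651/297107)z+1261485/297107)((594214/2601)z^2+(594214/867)z−52290832/2601) + (0)
Last nonzero remainder: (594214/2601)z^2+(594214/867)z−52290832/2601. Dividing through by 594214/2601 gives the monic gcd z^2+3z−88.

z^2+3z−88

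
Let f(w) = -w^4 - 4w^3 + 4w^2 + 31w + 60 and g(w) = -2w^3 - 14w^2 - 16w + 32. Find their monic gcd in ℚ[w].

w + 4

Apply the Euclidean algorithm:
  -w^4 - 4w^3 + 4w^2 + 31w + 60 = ((1/2)w - 3/2)(-2w^3 - 14w^2 - 16w + 32) + (-9w^2 - 9w + 108)
  -2w^3 - 14w^2 - 16w + 32 = ((2/9)w + 4/3)(-9w^2 - 9w + 108) + (-28w - 112)
  -9w^2 - 9w + 108 = ((9/28)w - 27/28)(-28w - 112) + (0)
Last nonzero remainder: -28w - 112. Dividing through by -28 gives the monic gcd w + 4.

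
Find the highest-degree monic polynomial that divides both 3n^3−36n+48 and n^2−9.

1

By polynomial division,
  3n^3−36n+48 = (3n)(n^2−9) + (−9n+48)
  n^2−9 = (−(1/9)n−16/27)(−9n+48) + (175/9)
  −9n+48 = (−(81/175)n+432/175)(175/9) + (0)
The last nonzero remainder is the constant 175/9, so the polynomials are coprime and gcd = 1.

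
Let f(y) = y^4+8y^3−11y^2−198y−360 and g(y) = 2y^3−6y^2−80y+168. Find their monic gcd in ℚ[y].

y+6

Apply the Euclidean algorithm:
  y^4+8y^3−11y^2−198y−360 = ((1/2)y+11/2)(2y^3−6y^2−80y+168) + (62y^2+158y−1284)
  2y^3−6y^2−80y+168 = ((1/31)y−172/961)(62y^2+158y−1284) + (−(9900/961)y−59400/961)
  62y^2+158y−1284 = (−(29791/4950)y+102827/4950)(−(9900/961)y−59400/961) + (0)
Last nonzero remainder: −(9900/961)y−59400/961. Dividing through by −9900/961 gives the monic gcd y+6.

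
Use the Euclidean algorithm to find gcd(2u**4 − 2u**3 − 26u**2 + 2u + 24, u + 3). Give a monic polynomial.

Repeated division with remainder:
  2u**4 − 2u**3 − 26u**2 + 2u + 24 = (2u**3 − 8u**2 − 2u + 8)(u + 3) + (0)
The last nonzero remainder u + 3 is already monic.

u + 3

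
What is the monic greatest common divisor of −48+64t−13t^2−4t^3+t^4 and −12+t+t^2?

Apply the Euclidean algorithm:
  t^4−4t^3−13t^2+64t−48 = (t^2−5t+4)(t^2+t−12) + (0)
The last nonzero remainder t^2+t−12 is already monic.

−12+t+t^2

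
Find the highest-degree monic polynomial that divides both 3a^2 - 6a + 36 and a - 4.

1

Repeated division with remainder:
  3a^2 - 6a + 36 = (3a + 6)(a - 4) + (60)
  a - 4 = ((1/60)a - 1/15)(60) + (0)
The last nonzero remainder is the constant 60, so the polynomials are coprime and gcd = 1.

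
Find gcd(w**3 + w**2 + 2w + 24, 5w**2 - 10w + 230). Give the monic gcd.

Repeated division with remainder:
  w**3 + w**2 + 2w + 24 = ((1/5)w + 3/5)(5w**2 - 10w + 230) + (-38w - 114)
  5w**2 - 10w + 230 = (-(5/38)w + 25/38)(-38w - 114) + (305)
  -38w - 114 = (-(38/305)w - 114/305)(305) + (0)
The last nonzero remainder is the constant 305, so the polynomials are coprime and gcd = 1.

1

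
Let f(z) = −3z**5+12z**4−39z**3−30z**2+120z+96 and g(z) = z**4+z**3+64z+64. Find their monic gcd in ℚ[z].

z**3−3z**2+12z+16

Repeated division with remainder:
  −3z**5+12z**4−39z**3−30z**2+120z+96 = (−3z+15)(z**4+z**3+64z+64) + (−54z**3+162z**2−648z−864)
  z**4+z**3+64z+64 = (−(1/54)z−2/27)(−54z**3+162z**2−648z−864) + (0)
Last nonzero remainder: −54z**3+162z**2−648z−864. Dividing through by −54 gives the monic gcd z**3−3z**2+12z+16.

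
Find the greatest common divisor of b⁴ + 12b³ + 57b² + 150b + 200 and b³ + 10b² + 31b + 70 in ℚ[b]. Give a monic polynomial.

Repeated division with remainder:
  b⁴ + 12b³ + 57b² + 150b + 200 = (b + 2)(b³ + 10b² + 31b + 70) + (6b² + 18b + 60)
  b³ + 10b² + 31b + 70 = ((1/6)b + 7/6)(6b² + 18b + 60) + (0)
Last nonzero remainder: 6b² + 18b + 60. Dividing through by 6 gives the monic gcd b² + 3b + 10.

b² + 3b + 10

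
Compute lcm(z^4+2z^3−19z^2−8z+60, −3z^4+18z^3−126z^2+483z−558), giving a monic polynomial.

Euclidean algorithm in ℚ[z]:
  z^4+2z^3−19z^2−8z+60 = (−1/3)(−3z^4+18z^3−126z^2+483z−558) + (8z^3−61z^2+153z−126)
  −3z^4+18z^3−126z^2+483z−558 = (−(3/8)z−39/64)(8z^3−61z^2+153z−126) + (−(6771/64)z^2+(33855/64)z−20313/32)
  8z^3−61z^2+153z−126 = (−(512/6771)z+448/2257)(−(6771/64)z^2+(33855/64)z−20313/32) + (0)
Last nonzero remainder: −(6771/64)z^2+(33855/64)z−20313/32. Dividing through by −6771/64 gives the monic gcd z^2−5z+6.
Then lcm(f, g) = f·g / gcd(f, g); expanding and making the result monic gives the answer.

z^6+z^5+10z^4+73z^3−521z^2−308z+1860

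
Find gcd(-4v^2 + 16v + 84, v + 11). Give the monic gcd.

1

Repeated division with remainder:
  -4v^2 + 16v + 84 = (-4v + 60)(v + 11) + (-576)
  v + 11 = (-(1/576)v - 11/576)(-576) + (0)
The last nonzero remainder is the constant -576, so the polynomials are coprime and gcd = 1.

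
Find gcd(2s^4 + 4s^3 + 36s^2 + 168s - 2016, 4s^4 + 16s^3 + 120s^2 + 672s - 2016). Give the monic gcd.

Euclidean algorithm in ℚ[s]:
  2s^4 + 4s^3 + 36s^2 + 168s - 2016 = (1/2)(4s^4 + 16s^3 + 120s^2 + 672s - 2016) + (-4s^3 - 24s^2 - 168s - 1008)
  4s^4 + 16s^3 + 120s^2 + 672s - 2016 = (-s + 2)(-4s^3 - 24s^2 - 168s - 1008) + (0)
Last nonzero remainder: -4s^3 - 24s^2 - 168s - 1008. Dividing through by -4 gives the monic gcd s^3 + 6s^2 + 42s + 252.

s^3 + 6s^2 + 42s + 252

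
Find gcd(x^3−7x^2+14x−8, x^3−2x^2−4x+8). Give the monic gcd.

By polynomial division,
  x^3−7x^2+14x−8 = (x^3−2x^2−4x+8) + (−5x^2+18x−16)
  x^3−2x^2−4x+8 = (−(1/5)x−8/25)(−5x^2+18x−16) + (−(36/25)x+72/25)
  −5x^2+18x−16 = ((125/36)x−50/9)(−(36/25)x+72/25) + (0)
Last nonzero remainder: −(36/25)x+72/25. Dividing through by −36/25 gives the monic gcd x−2.

x−2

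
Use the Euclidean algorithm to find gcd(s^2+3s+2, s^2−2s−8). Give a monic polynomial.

s+2

Apply the Euclidean algorithm:
  s^2+3s+2 = (s^2−2s−8) + (5s+10)
  s^2−2s−8 = ((1/5)s−4/5)(5s+10) + (0)
Last nonzero remainder: 5s+10. Dividing through by 5 gives the monic gcd s+2.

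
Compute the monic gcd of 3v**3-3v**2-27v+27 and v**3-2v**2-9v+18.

v**2-9

Apply the Euclidean algorithm:
  3v**3-3v**2-27v+27 = (3)(v**3-2v**2-9v+18) + (3v**2-27)
  v**3-2v**2-9v+18 = ((1/3)v-2/3)(3v**2-27) + (0)
Last nonzero remainder: 3v**2-27. Dividing through by 3 gives the monic gcd v**2-9.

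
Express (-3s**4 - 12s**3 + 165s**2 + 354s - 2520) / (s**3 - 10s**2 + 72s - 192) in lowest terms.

(-3s**3 - 24s**2 + 69s + 630)/(s**2 - 6s + 48)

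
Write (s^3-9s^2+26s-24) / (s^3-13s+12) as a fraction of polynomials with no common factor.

Repeated division with remainder:
  s^3-9s^2+26s-24 = (s^3-13s+12) + (-9s^2+39s-36)
  s^3-13s+12 = (-(1/9)s-13/27)(-9s^2+39s-36) + ((16/9)s-16/3)
  -9s^2+39s-36 = (-(81/16)s+27/4)((16/9)s-16/3) + (0)
Last nonzero remainder: (16/9)s-16/3. Dividing through by 16/9 gives the monic gcd s-3.
Cancel s-3 from numerator and denominator to get the reduced form.

(s^2-6s+8)/(s^2+3s-4)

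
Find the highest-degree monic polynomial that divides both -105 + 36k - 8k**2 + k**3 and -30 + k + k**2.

-5 + k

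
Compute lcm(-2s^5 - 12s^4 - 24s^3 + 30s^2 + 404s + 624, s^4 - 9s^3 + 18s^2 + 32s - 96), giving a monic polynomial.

s^7 - 2s^6 - 20s^5 - 15s^4 + 110s^3 + 1064s^2 - 736s - 4992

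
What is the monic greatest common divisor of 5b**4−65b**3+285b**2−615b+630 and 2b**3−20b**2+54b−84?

b**3−10b**2+27b−42

By polynomial division,
  5b**4−65b**3+285b**2−615b+630 = ((5/2)b−15/2)(2b**3−20b**2+54b−84) + (0)
Last nonzero remainder: 2b**3−20b**2+54b−84. Dividing through by 2 gives the monic gcd b**3−10b**2+27b−42.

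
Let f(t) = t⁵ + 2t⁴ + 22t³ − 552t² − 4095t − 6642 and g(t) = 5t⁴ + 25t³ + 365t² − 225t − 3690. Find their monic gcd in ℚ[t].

t³ + 8t² + 97t + 246

Euclidean algorithm in ℚ[t]:
  t⁵ + 2t⁴ + 22t³ − 552t² − 4095t − 6642 = ((1/5)t − 3/5)(5t⁴ + 25t³ + 365t² − 225t − 3690) + (−36t³ − 288t² − 3492t − 8856)
  5t⁴ + 25t³ + 365t² − 225t − 3690 = (−(5/36)t + 5/12)(−36t³ − 288t² − 3492t − 8856) + (0)
Last nonzero remainder: −36t³ − 288t² − 3492t − 8856. Dividing through by −36 gives the monic gcd t³ + 8t² + 97t + 246.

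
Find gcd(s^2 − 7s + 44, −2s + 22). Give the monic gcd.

1

By polynomial division,
  s^2 − 7s + 44 = (−(1/2)s − 2)(−2s + 22) + (88)
  −2s + 22 = (−(1/44)s + 1/4)(88) + (0)
The last nonzero remainder is the constant 88, so the polynomials are coprime and gcd = 1.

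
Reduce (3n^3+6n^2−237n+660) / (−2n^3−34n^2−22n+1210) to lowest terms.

Repeated division with remainder:
  3n^3+6n^2−237n+660 = (−3/2)(−2n^3−34n^2−22n+1210) + (−45n^2−270n+2475)
  −2n^3−34n^2−22n+1210 = ((2/45)n+22/45)(−45n^2−270n+2475) + (0)
Last nonzero remainder: −45n^2−270n+2475. Dividing through by −45 gives the monic gcd n^2+6n−55.
Cancel n^2+6n−55 from numerator and denominator to get the reduced form.

(−3n+12)/(2n+22)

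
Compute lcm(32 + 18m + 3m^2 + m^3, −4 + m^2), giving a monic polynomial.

−64 − 4m + 12m^2 + m^3 + m^4

By polynomial division,
  m^3 + 3m^2 + 18m + 32 = (m + 3)(m^2 − 4) + (22m + 44)
  m^2 − 4 = ((1/22)m − 1/11)(22m + 44) + (0)
Last nonzero remainder: 22m + 44. Dividing through by 22 gives the monic gcd m + 2.
Then lcm(f, g) = f·g / gcd(f, g); expanding and making the result monic gives the answer.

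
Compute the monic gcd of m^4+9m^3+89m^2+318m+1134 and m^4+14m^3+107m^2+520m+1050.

m^2+4m+42

Apply the Euclidean algorithm:
  m^4+9m^3+89m^2+318m+1134 = (m^4+14m^3+107m^2+520m+1050) + (-5m^3-18m^2-202m+84)
  m^4+14m^3+107m^2+520m+1050 = (-(1/5)m-52/25)(-5m^3-18m^2-202m+84) + ((729/25)m^2+(2916/25)m+30618/25)
  -5m^3-18m^2-202m+84 = (-(125/729)m+50/729)((729/25)m^2+(2916/25)m+30618/25) + (0)
Last nonzero remainder: (729/25)m^2+(2916/25)m+30618/25. Dividing through by 729/25 gives the monic gcd m^2+4m+42.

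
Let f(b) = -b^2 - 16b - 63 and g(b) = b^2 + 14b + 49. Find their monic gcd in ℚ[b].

By polynomial division,
  -b^2 - 16b - 63 = (-1)(b^2 + 14b + 49) + (-2b - 14)
  b^2 + 14b + 49 = (-(1/2)b - 7/2)(-2b - 14) + (0)
Last nonzero remainder: -2b - 14. Dividing through by -2 gives the monic gcd b + 7.

b + 7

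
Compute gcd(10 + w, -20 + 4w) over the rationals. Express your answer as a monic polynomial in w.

1

Repeated division with remainder:
  w + 10 = (1/4)(4w - 20) + (15)
  4w - 20 = ((4/15)w - 4/3)(15) + (0)
The last nonzero remainder is the constant 15, so the polynomials are coprime and gcd = 1.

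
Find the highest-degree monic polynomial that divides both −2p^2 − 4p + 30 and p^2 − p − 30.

Apply the Euclidean algorithm:
  −2p^2 − 4p + 30 = (−2)(p^2 − p − 30) + (−6p − 30)
  p^2 − p − 30 = (−(1/6)p + 1)(−6p − 30) + (0)
Last nonzero remainder: −6p − 30. Dividing through by −6 gives the monic gcd p + 5.

p + 5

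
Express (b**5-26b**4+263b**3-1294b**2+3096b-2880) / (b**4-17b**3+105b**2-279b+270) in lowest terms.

(b**2-12b+32)/(b-3)

Euclidean algorithm in ℚ[b]:
  b**5-26b**4+263b**3-1294b**2+3096b-2880 = (b-9)(b**4-17b**3+105b**2-279b+270) + (5b**3-70b**2+315b-450)
  b**4-17b**3+105b**2-279b+270 = ((1/5)b-3/5)(5b**3-70b**2+315b-450) + (0)
Last nonzero remainder: 5b**3-70b**2+315b-450. Dividing through by 5 gives the monic gcd b**3-14b**2+63b-90.
Cancel b**3-14b**2+63b-90 from numerator and denominator to get the reduced form.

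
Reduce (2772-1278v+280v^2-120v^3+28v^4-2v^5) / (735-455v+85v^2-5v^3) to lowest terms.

(-132-2v-8v^2+2v^3)/(-35+5v)

Apply the Euclidean algorithm:
  -2v^5+28v^4-120v^3+280v^2-1278v+2772 = ((2/5)v^2+(6/5)v+8)(-5v^3+85v^2-455v+735) + (-148v^2+1480v-3108)
  -5v^3+85v^2-455v+735 = ((5/148)v-35/148)(-148v^2+1480v-3108) + (0)
Last nonzero remainder: -148v^2+1480v-3108. Dividing through by -148 gives the monic gcd v^2-10v+21.
Cancel v^2-10v+21 from numerator and denominator to get the reduced form.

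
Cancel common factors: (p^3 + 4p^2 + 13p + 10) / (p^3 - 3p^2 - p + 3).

Repeated division with remainder:
  p^3 + 4p^2 + 13p + 10 = (p^3 - 3p^2 - p + 3) + (7p^2 + 14p + 7)
  p^3 - 3p^2 - p + 3 = ((1/7)p - 5/7)(7p^2 + 14p + 7) + (8p + 8)
  7p^2 + 14p + 7 = ((7/8)p + 7/8)(8p + 8) + (0)
Last nonzero remainder: 8p + 8. Dividing through by 8 gives the monic gcd p + 1.
Cancel p + 1 from numerator and denominator to get the reduced form.

(p^2 + 3p + 10)/(p^2 - 4p + 3)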